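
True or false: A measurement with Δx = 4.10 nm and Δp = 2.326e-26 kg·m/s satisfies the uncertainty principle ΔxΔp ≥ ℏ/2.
Yes, it satisfies the uncertainty principle.

Calculate the product ΔxΔp:
ΔxΔp = (4.100e-09 m) × (2.326e-26 kg·m/s)
ΔxΔp = 9.537e-35 J·s

Compare to the minimum allowed value ℏ/2:
ℏ/2 = 5.273e-35 J·s

Since ΔxΔp = 9.537e-35 J·s ≥ 5.273e-35 J·s = ℏ/2,
the measurement satisfies the uncertainty principle.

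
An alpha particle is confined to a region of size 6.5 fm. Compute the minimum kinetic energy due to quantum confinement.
30.907 keV

Using the uncertainty principle:

1. Position uncertainty: Δx ≈ 6.500e-15 m
2. Minimum momentum uncertainty: Δp = ℏ/(2Δx) = 8.112e-21 kg·m/s
3. Minimum kinetic energy:
   KE = (Δp)²/(2m) = (8.112e-21)²/(2 × 6.645e-27 kg)
   KE = 4.952e-15 J = 30.907 keV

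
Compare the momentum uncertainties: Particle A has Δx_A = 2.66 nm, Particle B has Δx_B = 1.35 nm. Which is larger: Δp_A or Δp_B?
Particle B has the larger minimum momentum uncertainty, by a factor of 1.97.

For each particle, the minimum momentum uncertainty is Δp_min = ℏ/(2Δx):

Particle A: Δp_A = ℏ/(2×2.660e-09 m) = 1.982e-26 kg·m/s
Particle B: Δp_B = ℏ/(2×1.350e-09 m) = 3.906e-26 kg·m/s

Ratio: Δp_B/Δp_A = 1.97

Since Δp_min ∝ 1/Δx, the particle with smaller position uncertainty (B) has larger momentum uncertainty.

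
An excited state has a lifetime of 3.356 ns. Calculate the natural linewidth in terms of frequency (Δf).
23.712 MHz

Using the energy-time uncertainty principle and E = hf:
ΔEΔt ≥ ℏ/2
hΔf·Δt ≥ ℏ/2

The minimum frequency uncertainty is:
Δf = ℏ/(2hτ) = 1/(4πτ)
Δf = 1/(4π × 3.356e-09 s)
Δf = 2.371e+07 Hz = 23.712 MHz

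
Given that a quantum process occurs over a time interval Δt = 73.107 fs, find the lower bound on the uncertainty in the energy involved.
4.502 meV

Using the energy-time uncertainty principle:
ΔEΔt ≥ ℏ/2

The minimum uncertainty in energy is:
ΔE_min = ℏ/(2Δt)
ΔE_min = (1.055e-34 J·s) / (2 × 7.311e-14 s)
ΔE_min = 7.213e-22 J = 4.502 meV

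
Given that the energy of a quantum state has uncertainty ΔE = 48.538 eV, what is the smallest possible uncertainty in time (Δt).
6.780 as

Using the energy-time uncertainty principle:
ΔEΔt ≥ ℏ/2

The minimum uncertainty in time is:
Δt_min = ℏ/(2ΔE)
Δt_min = (1.055e-34 J·s) / (2 × 7.777e-18 J)
Δt_min = 6.780e-18 s = 6.780 as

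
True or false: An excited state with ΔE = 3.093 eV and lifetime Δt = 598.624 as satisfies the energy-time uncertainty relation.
Yes, it satisfies the uncertainty relation.

Calculate the product ΔEΔt:
ΔE = 3.093 eV = 4.956e-19 J
ΔEΔt = (4.956e-19 J) × (5.986e-16 s)
ΔEΔt = 2.967e-34 J·s

Compare to the minimum allowed value ℏ/2:
ℏ/2 = 5.273e-35 J·s

Since ΔEΔt = 2.967e-34 J·s ≥ 5.273e-35 J·s = ℏ/2,
this satisfies the uncertainty relation.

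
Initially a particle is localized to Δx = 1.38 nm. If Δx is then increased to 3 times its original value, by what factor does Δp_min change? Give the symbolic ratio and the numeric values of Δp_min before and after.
Original Δp_min = 3.821 × 10^-26 kg·m/s; new Δp'_min = 1.274 × 10^-26 kg·m/s; ratio Δp'_min/Δp_min = 1/3.

From the uncertainty principle ΔxΔp ≥ ℏ/2, the minimum momentum uncertainty is Δp_min = ℏ/(2Δx).

Original (Δx = 1.38 nm = 1.380e-09 m):
Δp_min = (1.055e-34 J·s)/(2 × 1.380e-09 m) = 3.821e-26 kg·m/s

When Δx → 3Δx:
Δp'_min = ℏ/(2 × 3Δx) = (1/3) × ℏ/(2Δx) = (1/3) × Δp_min
Δp'_min = 1/3 × 3.821e-26 kg·m/s = 1.274e-26 kg·m/s

Since Δp_min ∝ 1/Δx, when Δx is increased to 3 times its original value, Δp_min decreases to 1/3 of its original value.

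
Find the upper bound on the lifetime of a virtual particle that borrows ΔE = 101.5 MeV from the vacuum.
3.242 ys

Using the energy-time uncertainty principle:
ΔEΔt ≥ ℏ/2

For a virtual particle borrowing energy ΔE, the maximum lifetime is:
Δt_max = ℏ/(2ΔE)

Converting energy:
ΔE = 101.5 MeV = 1.626e-11 J

Δt_max = (1.055e-34 J·s) / (2 × 1.626e-11 J)
Δt_max = 3.242e-24 s = 3.242 ys

Virtual particles with higher borrowed energy exist for shorter times.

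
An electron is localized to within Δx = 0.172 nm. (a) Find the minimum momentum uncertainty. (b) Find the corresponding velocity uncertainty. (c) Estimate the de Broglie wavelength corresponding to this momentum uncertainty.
(a) Δp_min = 3.066 × 10^-25 kg·m/s
(b) Δv_min = 336.534 km/s
(c) λ_dB = 2.161 nm

Step-by-step:

(a) From the uncertainty principle:
Δp_min = ℏ/(2Δx) = (1.055e-34 J·s)/(2 × 1.720e-10 m) = 3.066e-25 kg·m/s

(b) The velocity uncertainty:
Δv = Δp/m = (3.066e-25 kg·m/s)/(9.109e-31 kg) = 3.365e+05 m/s = 336.534 km/s

(c) The de Broglie wavelength for this momentum:
λ = h/p = (6.626e-34 J·s)/(3.066e-25 kg·m/s) = 2.161e-09 m = 2.161 nm

Note: The de Broglie wavelength is comparable to the localization size, as expected from wave-particle duality.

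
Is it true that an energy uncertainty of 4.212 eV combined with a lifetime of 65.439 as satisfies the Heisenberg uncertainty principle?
No, it violates the uncertainty relation.

Calculate the product ΔEΔt:
ΔE = 4.212 eV = 6.748e-19 J
ΔEΔt = (6.748e-19 J) × (6.544e-17 s)
ΔEΔt = 4.416e-35 J·s

Compare to the minimum allowed value ℏ/2:
ℏ/2 = 5.273e-35 J·s

Since ΔEΔt = 4.416e-35 J·s < 5.273e-35 J·s = ℏ/2,
this violates the uncertainty relation.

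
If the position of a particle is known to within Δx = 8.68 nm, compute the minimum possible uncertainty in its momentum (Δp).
6.075 × 10^-27 kg·m/s

Using the Heisenberg uncertainty principle:
ΔxΔp ≥ ℏ/2

The minimum uncertainty in momentum is:
Δp_min = ℏ/(2Δx)
Δp_min = (1.055e-34 J·s) / (2 × 8.680e-09 m)
Δp_min = 6.075e-27 kg·m/s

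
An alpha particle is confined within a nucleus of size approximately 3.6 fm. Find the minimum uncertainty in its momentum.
1.465 × 10^-20 kg·m/s

Using the Heisenberg uncertainty principle:
ΔxΔp ≥ ℏ/2

With Δx ≈ L = 3.600e-15 m (the confinement size):
Δp_min = ℏ/(2Δx)
Δp_min = (1.055e-34 J·s) / (2 × 3.600e-15 m)
Δp_min = 1.465e-20 kg·m/s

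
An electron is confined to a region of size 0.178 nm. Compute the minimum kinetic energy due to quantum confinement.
300.624 meV

Using the uncertainty principle:

1. Position uncertainty: Δx ≈ 1.780e-10 m
2. Minimum momentum uncertainty: Δp = ℏ/(2Δx) = 2.962e-25 kg·m/s
3. Minimum kinetic energy:
   KE = (Δp)²/(2m) = (2.962e-25)²/(2 × 9.109e-31 kg)
   KE = 4.817e-20 J = 300.624 meV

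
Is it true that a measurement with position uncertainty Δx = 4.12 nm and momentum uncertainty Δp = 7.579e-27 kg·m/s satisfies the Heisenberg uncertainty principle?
No, it violates the uncertainty principle (impossible measurement).

Calculate the product ΔxΔp:
ΔxΔp = (4.120e-09 m) × (7.579e-27 kg·m/s)
ΔxΔp = 3.123e-35 J·s

Compare to the minimum allowed value ℏ/2:
ℏ/2 = 5.273e-35 J·s

Since ΔxΔp = 3.123e-35 J·s < 5.273e-35 J·s = ℏ/2,
the measurement violates the uncertainty principle.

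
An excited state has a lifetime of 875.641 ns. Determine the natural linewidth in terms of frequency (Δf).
90.879 kHz

Using the energy-time uncertainty principle and E = hf:
ΔEΔt ≥ ℏ/2
hΔf·Δt ≥ ℏ/2

The minimum frequency uncertainty is:
Δf = ℏ/(2hτ) = 1/(4πτ)
Δf = 1/(4π × 8.756e-07 s)
Δf = 9.088e+04 Hz = 90.879 kHz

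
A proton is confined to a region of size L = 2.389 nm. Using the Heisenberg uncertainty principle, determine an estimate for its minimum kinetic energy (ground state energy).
908.912 neV

Using the uncertainty principle to estimate ground state energy:

1. The position uncertainty is approximately the confinement size:
   Δx ≈ L = 2.389e-09 m

2. From ΔxΔp ≥ ℏ/2, the minimum momentum uncertainty is:
   Δp ≈ ℏ/(2L) = 2.207e-26 kg·m/s

3. The kinetic energy is approximately:
   KE ≈ (Δp)²/(2m) = (2.207e-26)²/(2 × 1.673e-27 kg)
   KE ≈ 1.456e-25 J = 908.912 neV

This is an order-of-magnitude estimate of the ground state energy.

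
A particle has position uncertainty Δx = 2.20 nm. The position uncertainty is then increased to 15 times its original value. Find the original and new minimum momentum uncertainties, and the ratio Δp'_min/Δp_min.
Original Δp_min = 2.397 × 10^-26 kg·m/s; new Δp'_min = 1.598 × 10^-27 kg·m/s; ratio Δp'_min/Δp_min = 1/15.

From the uncertainty principle ΔxΔp ≥ ℏ/2, the minimum momentum uncertainty is Δp_min = ℏ/(2Δx).

Original (Δx = 2.20 nm = 2.200e-09 m):
Δp_min = (1.055e-34 J·s)/(2 × 2.200e-09 m) = 2.397e-26 kg·m/s

When Δx → 15Δx:
Δp'_min = ℏ/(2 × 15Δx) = (1/15) × ℏ/(2Δx) = (1/15) × Δp_min
Δp'_min = 1/15 × 2.397e-26 kg·m/s = 1.598e-27 kg·m/s

Since Δp_min ∝ 1/Δx, when Δx is increased to 15 times its original value, Δp_min decreases to 1/15 of its original value.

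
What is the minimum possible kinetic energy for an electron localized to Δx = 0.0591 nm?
2.727 eV

Localizing a particle requires giving it sufficient momentum uncertainty:

1. From uncertainty principle: Δp ≥ ℏ/(2Δx)
   Δp_min = (1.055e-34 J·s) / (2 × 5.910e-11 m)
   Δp_min = 8.922e-25 kg·m/s

2. This momentum uncertainty corresponds to kinetic energy:
   KE ≈ (Δp)²/(2m) = (8.922e-25)²/(2 × 9.109e-31 kg)
   KE = 4.369e-19 J = 2.727 eV

Tighter localization requires more energy.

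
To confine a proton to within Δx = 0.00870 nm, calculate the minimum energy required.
68.536 meV

Localizing a particle requires giving it sufficient momentum uncertainty:

1. From uncertainty principle: Δp ≥ ℏ/(2Δx)
   Δp_min = (1.055e-34 J·s) / (2 × 8.700e-12 m)
   Δp_min = 6.061e-24 kg·m/s

2. This momentum uncertainty corresponds to kinetic energy:
   KE ≈ (Δp)²/(2m) = (6.061e-24)²/(2 × 1.673e-27 kg)
   KE = 1.098e-20 J = 68.536 meV

Tighter localization requires more energy.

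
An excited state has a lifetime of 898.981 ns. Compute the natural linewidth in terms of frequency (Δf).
88.520 kHz

Using the energy-time uncertainty principle and E = hf:
ΔEΔt ≥ ℏ/2
hΔf·Δt ≥ ℏ/2

The minimum frequency uncertainty is:
Δf = ℏ/(2hτ) = 1/(4πτ)
Δf = 1/(4π × 8.990e-07 s)
Δf = 8.852e+04 Hz = 88.520 kHz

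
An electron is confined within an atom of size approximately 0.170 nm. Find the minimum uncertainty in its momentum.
3.102 × 10^-25 kg·m/s

Using the Heisenberg uncertainty principle:
ΔxΔp ≥ ℏ/2

With Δx ≈ L = 1.700e-10 m (the confinement size):
Δp_min = ℏ/(2Δx)
Δp_min = (1.055e-34 J·s) / (2 × 1.700e-10 m)
Δp_min = 3.102e-25 kg·m/s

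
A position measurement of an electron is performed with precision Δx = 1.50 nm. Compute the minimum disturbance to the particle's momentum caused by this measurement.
3.515 × 10^-26 kg·m/s

The uncertainty principle implies that measuring position disturbs momentum:
ΔxΔp ≥ ℏ/2

When we measure position with precision Δx, we necessarily introduce a momentum uncertainty:
Δp ≥ ℏ/(2Δx)
Δp_min = (1.055e-34 J·s) / (2 × 1.500e-09 m)
Δp_min = 3.515e-26 kg·m/s

The more precisely we measure position, the greater the momentum disturbance.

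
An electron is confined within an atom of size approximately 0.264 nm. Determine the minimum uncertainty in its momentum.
1.997 × 10^-25 kg·m/s

Using the Heisenberg uncertainty principle:
ΔxΔp ≥ ℏ/2

With Δx ≈ L = 2.640e-10 m (the confinement size):
Δp_min = ℏ/(2Δx)
Δp_min = (1.055e-34 J·s) / (2 × 2.640e-10 m)
Δp_min = 1.997e-25 kg·m/s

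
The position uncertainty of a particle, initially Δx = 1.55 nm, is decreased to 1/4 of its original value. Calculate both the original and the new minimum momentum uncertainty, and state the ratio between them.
Original Δp_min = 3.402 × 10^-26 kg·m/s; new Δp'_min = 1.361 × 10^-25 kg·m/s; ratio Δp'_min/Δp_min = 4.

From the uncertainty principle ΔxΔp ≥ ℏ/2, the minimum momentum uncertainty is Δp_min = ℏ/(2Δx).

Original (Δx = 1.55 nm = 1.550e-09 m):
Δp_min = (1.055e-34 J·s)/(2 × 1.550e-09 m) = 3.402e-26 kg·m/s

When Δx → (1/4)Δx:
Δp'_min = ℏ/(2 × (1/4)Δx) = 4 × ℏ/(2Δx) = 4 × Δp_min
Δp'_min = 4 × 3.402e-26 kg·m/s = 1.361e-25 kg·m/s

Since Δp_min ∝ 1/Δx, when Δx is decreased to 1/4 of its original value, Δp_min increases to 4 times its original value.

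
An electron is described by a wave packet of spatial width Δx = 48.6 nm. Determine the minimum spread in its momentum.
1.085 × 10^-27 kg·m/s

For a wave packet, the spatial width Δx and momentum spread Δp are related by the uncertainty principle:
ΔxΔp ≥ ℏ/2

The minimum momentum spread is:
Δp_min = ℏ/(2Δx)
Δp_min = (1.055e-34 J·s) / (2 × 4.860e-08 m)
Δp_min = 1.085e-27 kg·m/s

A wave packet cannot have both a well-defined position and well-defined momentum.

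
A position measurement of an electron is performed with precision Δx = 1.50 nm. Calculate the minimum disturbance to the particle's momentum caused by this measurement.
3.515 × 10^-26 kg·m/s

The uncertainty principle implies that measuring position disturbs momentum:
ΔxΔp ≥ ℏ/2

When we measure position with precision Δx, we necessarily introduce a momentum uncertainty:
Δp ≥ ℏ/(2Δx)
Δp_min = (1.055e-34 J·s) / (2 × 1.500e-09 m)
Δp_min = 3.515e-26 kg·m/s

The more precisely we measure position, the greater the momentum disturbance.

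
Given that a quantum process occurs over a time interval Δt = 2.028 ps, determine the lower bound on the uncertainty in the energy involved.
162.281 μeV

Using the energy-time uncertainty principle:
ΔEΔt ≥ ℏ/2

The minimum uncertainty in energy is:
ΔE_min = ℏ/(2Δt)
ΔE_min = (1.055e-34 J·s) / (2 × 2.028e-12 s)
ΔE_min = 2.600e-23 J = 162.281 μeV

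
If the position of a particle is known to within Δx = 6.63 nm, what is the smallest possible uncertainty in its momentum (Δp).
7.953 × 10^-27 kg·m/s

Using the Heisenberg uncertainty principle:
ΔxΔp ≥ ℏ/2

The minimum uncertainty in momentum is:
Δp_min = ℏ/(2Δx)
Δp_min = (1.055e-34 J·s) / (2 × 6.630e-09 m)
Δp_min = 7.953e-27 kg·m/s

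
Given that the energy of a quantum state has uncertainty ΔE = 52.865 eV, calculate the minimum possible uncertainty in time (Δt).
6.225 as

Using the energy-time uncertainty principle:
ΔEΔt ≥ ℏ/2

The minimum uncertainty in time is:
Δt_min = ℏ/(2ΔE)
Δt_min = (1.055e-34 J·s) / (2 × 8.470e-18 J)
Δt_min = 6.225e-18 s = 6.225 as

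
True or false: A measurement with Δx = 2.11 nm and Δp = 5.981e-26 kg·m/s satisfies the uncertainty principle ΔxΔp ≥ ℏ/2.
Yes, it satisfies the uncertainty principle.

Calculate the product ΔxΔp:
ΔxΔp = (2.110e-09 m) × (5.981e-26 kg·m/s)
ΔxΔp = 1.262e-34 J·s

Compare to the minimum allowed value ℏ/2:
ℏ/2 = 5.273e-35 J·s

Since ΔxΔp = 1.262e-34 J·s ≥ 5.273e-35 J·s = ℏ/2,
the measurement satisfies the uncertainty principle.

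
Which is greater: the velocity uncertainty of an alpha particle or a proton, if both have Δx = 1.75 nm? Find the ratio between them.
The proton has the larger minimum velocity uncertainty, by a ratio of 4.0.

For both particles, Δp_min = ℏ/(2Δx) = 3.013e-26 kg·m/s (same for both).

The velocity uncertainty is Δv = Δp/m:
- alpha particle: Δv = 3.013e-26 / 6.645e-27 = 4.535e+00 m/s = 4.535 m/s
- proton: Δv = 3.013e-26 / 1.673e-27 = 1.801e+01 m/s = 18.014 m/s

Ratio: 1.801e+01 / 4.535e+00 = 4.0

The lighter particle has larger velocity uncertainty because Δv ∝ 1/m.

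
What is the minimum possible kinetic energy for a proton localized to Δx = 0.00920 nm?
61.288 meV

Localizing a particle requires giving it sufficient momentum uncertainty:

1. From uncertainty principle: Δp ≥ ℏ/(2Δx)
   Δp_min = (1.055e-34 J·s) / (2 × 9.200e-12 m)
   Δp_min = 5.731e-24 kg·m/s

2. This momentum uncertainty corresponds to kinetic energy:
   KE ≈ (Δp)²/(2m) = (5.731e-24)²/(2 × 1.673e-27 kg)
   KE = 9.819e-21 J = 61.288 meV

Tighter localization requires more energy.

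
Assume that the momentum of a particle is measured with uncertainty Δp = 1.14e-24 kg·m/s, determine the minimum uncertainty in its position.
46.253 pm

Using the Heisenberg uncertainty principle:
ΔxΔp ≥ ℏ/2

The minimum uncertainty in position is:
Δx_min = ℏ/(2Δp)
Δx_min = (1.055e-34 J·s) / (2 × 1.140e-24 kg·m/s)
Δx_min = 4.625e-11 m = 46.253 pm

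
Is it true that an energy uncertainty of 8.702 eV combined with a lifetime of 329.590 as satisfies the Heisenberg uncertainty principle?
Yes, it satisfies the uncertainty relation.

Calculate the product ΔEΔt:
ΔE = 8.702 eV = 1.394e-18 J
ΔEΔt = (1.394e-18 J) × (3.296e-16 s)
ΔEΔt = 4.595e-34 J·s

Compare to the minimum allowed value ℏ/2:
ℏ/2 = 5.273e-35 J·s

Since ΔEΔt = 4.595e-34 J·s ≥ 5.273e-35 J·s = ℏ/2,
this satisfies the uncertainty relation.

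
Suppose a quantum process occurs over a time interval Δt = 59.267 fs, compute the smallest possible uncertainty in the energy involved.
5.553 meV

Using the energy-time uncertainty principle:
ΔEΔt ≥ ℏ/2

The minimum uncertainty in energy is:
ΔE_min = ℏ/(2Δt)
ΔE_min = (1.055e-34 J·s) / (2 × 5.927e-14 s)
ΔE_min = 8.897e-22 J = 5.553 meV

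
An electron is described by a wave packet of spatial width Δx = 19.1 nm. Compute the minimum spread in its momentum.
2.761 × 10^-27 kg·m/s

For a wave packet, the spatial width Δx and momentum spread Δp are related by the uncertainty principle:
ΔxΔp ≥ ℏ/2

The minimum momentum spread is:
Δp_min = ℏ/(2Δx)
Δp_min = (1.055e-34 J·s) / (2 × 1.910e-08 m)
Δp_min = 2.761e-27 kg·m/s

A wave packet cannot have both a well-defined position and well-defined momentum.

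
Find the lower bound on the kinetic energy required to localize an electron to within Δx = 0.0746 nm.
1.712 eV

Localizing a particle requires giving it sufficient momentum uncertainty:

1. From uncertainty principle: Δp ≥ ℏ/(2Δx)
   Δp_min = (1.055e-34 J·s) / (2 × 7.460e-11 m)
   Δp_min = 7.068e-25 kg·m/s

2. This momentum uncertainty corresponds to kinetic energy:
   KE ≈ (Δp)²/(2m) = (7.068e-25)²/(2 × 9.109e-31 kg)
   KE = 2.742e-19 J = 1.712 eV

Tighter localization requires more energy.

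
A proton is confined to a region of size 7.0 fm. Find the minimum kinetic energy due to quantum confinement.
105.866 keV

Using the uncertainty principle:

1. Position uncertainty: Δx ≈ 7.000e-15 m
2. Minimum momentum uncertainty: Δp = ℏ/(2Δx) = 7.533e-21 kg·m/s
3. Minimum kinetic energy:
   KE = (Δp)²/(2m) = (7.533e-21)²/(2 × 1.673e-27 kg)
   KE = 1.696e-14 J = 105.866 keV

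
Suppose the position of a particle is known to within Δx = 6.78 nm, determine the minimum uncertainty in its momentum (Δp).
7.777 × 10^-27 kg·m/s

Using the Heisenberg uncertainty principle:
ΔxΔp ≥ ℏ/2

The minimum uncertainty in momentum is:
Δp_min = ℏ/(2Δx)
Δp_min = (1.055e-34 J·s) / (2 × 6.780e-09 m)
Δp_min = 7.777e-27 kg·m/s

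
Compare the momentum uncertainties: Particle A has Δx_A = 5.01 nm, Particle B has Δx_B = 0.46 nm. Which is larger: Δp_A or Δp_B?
Particle B has the larger minimum momentum uncertainty, by a factor of 10.89.

For each particle, the minimum momentum uncertainty is Δp_min = ℏ/(2Δx):

Particle A: Δp_A = ℏ/(2×5.010e-09 m) = 1.052e-26 kg·m/s
Particle B: Δp_B = ℏ/(2×4.600e-10 m) = 1.146e-25 kg·m/s

Ratio: Δp_B/Δp_A = 10.89

Since Δp_min ∝ 1/Δx, the particle with smaller position uncertainty (B) has larger momentum uncertainty.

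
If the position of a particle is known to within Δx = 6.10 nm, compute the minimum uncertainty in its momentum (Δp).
8.644 × 10^-27 kg·m/s

Using the Heisenberg uncertainty principle:
ΔxΔp ≥ ℏ/2

The minimum uncertainty in momentum is:
Δp_min = ℏ/(2Δx)
Δp_min = (1.055e-34 J·s) / (2 × 6.100e-09 m)
Δp_min = 8.644e-27 kg·m/s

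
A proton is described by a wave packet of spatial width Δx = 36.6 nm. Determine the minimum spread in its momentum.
1.441 × 10^-27 kg·m/s

For a wave packet, the spatial width Δx and momentum spread Δp are related by the uncertainty principle:
ΔxΔp ≥ ℏ/2

The minimum momentum spread is:
Δp_min = ℏ/(2Δx)
Δp_min = (1.055e-34 J·s) / (2 × 3.660e-08 m)
Δp_min = 1.441e-27 kg·m/s

A wave packet cannot have both a well-defined position and well-defined momentum.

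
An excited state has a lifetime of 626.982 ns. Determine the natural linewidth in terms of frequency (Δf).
126.921 kHz

Using the energy-time uncertainty principle and E = hf:
ΔEΔt ≥ ℏ/2
hΔf·Δt ≥ ℏ/2

The minimum frequency uncertainty is:
Δf = ℏ/(2hτ) = 1/(4πτ)
Δf = 1/(4π × 6.270e-07 s)
Δf = 1.269e+05 Hz = 126.921 kHz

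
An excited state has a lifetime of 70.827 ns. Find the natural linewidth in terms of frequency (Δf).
1.124 MHz

Using the energy-time uncertainty principle and E = hf:
ΔEΔt ≥ ℏ/2
hΔf·Δt ≥ ℏ/2

The minimum frequency uncertainty is:
Δf = ℏ/(2hτ) = 1/(4πτ)
Δf = 1/(4π × 7.083e-08 s)
Δf = 1.124e+06 Hz = 1.124 MHz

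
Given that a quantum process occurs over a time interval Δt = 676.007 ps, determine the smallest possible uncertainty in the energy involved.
486.838 neV

Using the energy-time uncertainty principle:
ΔEΔt ≥ ℏ/2

The minimum uncertainty in energy is:
ΔE_min = ℏ/(2Δt)
ΔE_min = (1.055e-34 J·s) / (2 × 6.760e-10 s)
ΔE_min = 7.800e-26 J = 486.838 neV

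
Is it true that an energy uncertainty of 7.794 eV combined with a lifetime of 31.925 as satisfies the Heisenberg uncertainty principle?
No, it violates the uncertainty relation.

Calculate the product ΔEΔt:
ΔE = 7.794 eV = 1.249e-18 J
ΔEΔt = (1.249e-18 J) × (3.193e-17 s)
ΔEΔt = 3.987e-35 J·s

Compare to the minimum allowed value ℏ/2:
ℏ/2 = 5.273e-35 J·s

Since ΔEΔt = 3.987e-35 J·s < 5.273e-35 J·s = ℏ/2,
this violates the uncertainty relation.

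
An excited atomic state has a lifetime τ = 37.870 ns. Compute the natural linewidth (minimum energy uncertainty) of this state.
8.690 neV

Using the energy-time uncertainty principle:
ΔEΔt ≥ ℏ/2

The lifetime τ represents the time uncertainty Δt.
The natural linewidth (minimum energy uncertainty) is:

ΔE = ℏ/(2τ)
ΔE = (1.055e-34 J·s) / (2 × 3.787e-08 s)
ΔE = 1.392e-27 J = 8.690 neV

This natural linewidth limits the precision of spectroscopic measurements.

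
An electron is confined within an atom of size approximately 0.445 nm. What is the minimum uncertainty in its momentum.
1.185 × 10^-25 kg·m/s

Using the Heisenberg uncertainty principle:
ΔxΔp ≥ ℏ/2

With Δx ≈ L = 4.450e-10 m (the confinement size):
Δp_min = ℏ/(2Δx)
Δp_min = (1.055e-34 J·s) / (2 × 4.450e-10 m)
Δp_min = 1.185e-25 kg·m/s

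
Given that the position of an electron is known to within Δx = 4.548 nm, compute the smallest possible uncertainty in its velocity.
12.727 km/s

Using the Heisenberg uncertainty principle and Δp = mΔv:
ΔxΔp ≥ ℏ/2
Δx(mΔv) ≥ ℏ/2

The minimum uncertainty in velocity is:
Δv_min = ℏ/(2mΔx)
Δv_min = (1.055e-34 J·s) / (2 × 9.109e-31 kg × 4.548e-09 m)
Δv_min = 1.273e+04 m/s = 12.727 km/s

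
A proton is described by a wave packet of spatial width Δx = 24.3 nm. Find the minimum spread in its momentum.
2.170 × 10^-27 kg·m/s

For a wave packet, the spatial width Δx and momentum spread Δp are related by the uncertainty principle:
ΔxΔp ≥ ℏ/2

The minimum momentum spread is:
Δp_min = ℏ/(2Δx)
Δp_min = (1.055e-34 J·s) / (2 × 2.430e-08 m)
Δp_min = 2.170e-27 kg·m/s

A wave packet cannot have both a well-defined position and well-defined momentum.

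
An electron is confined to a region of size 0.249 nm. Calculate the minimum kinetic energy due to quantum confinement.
153.626 meV

Using the uncertainty principle:

1. Position uncertainty: Δx ≈ 2.490e-10 m
2. Minimum momentum uncertainty: Δp = ℏ/(2Δx) = 2.118e-25 kg·m/s
3. Minimum kinetic energy:
   KE = (Δp)²/(2m) = (2.118e-25)²/(2 × 9.109e-31 kg)
   KE = 2.461e-20 J = 153.626 meV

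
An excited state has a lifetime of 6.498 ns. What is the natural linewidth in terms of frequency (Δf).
12.246 MHz

Using the energy-time uncertainty principle and E = hf:
ΔEΔt ≥ ℏ/2
hΔf·Δt ≥ ℏ/2

The minimum frequency uncertainty is:
Δf = ℏ/(2hτ) = 1/(4πτ)
Δf = 1/(4π × 6.498e-09 s)
Δf = 1.225e+07 Hz = 12.246 MHz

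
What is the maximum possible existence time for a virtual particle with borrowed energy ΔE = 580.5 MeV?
5.669 × 10^-25 s

Using the energy-time uncertainty principle:
ΔEΔt ≥ ℏ/2

For a virtual particle borrowing energy ΔE, the maximum lifetime is:
Δt_max = ℏ/(2ΔE)

Converting energy:
ΔE = 580.5 MeV = 9.301e-11 J

Δt_max = (1.055e-34 J·s) / (2 × 9.301e-11 J)
Δt_max = 5.669e-25 s = 5.669 × 10^-25 s

Virtual particles with higher borrowed energy exist for shorter times.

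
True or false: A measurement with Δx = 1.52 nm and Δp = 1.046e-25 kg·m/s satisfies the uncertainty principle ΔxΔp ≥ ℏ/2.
Yes, it satisfies the uncertainty principle.

Calculate the product ΔxΔp:
ΔxΔp = (1.520e-09 m) × (1.046e-25 kg·m/s)
ΔxΔp = 1.590e-34 J·s

Compare to the minimum allowed value ℏ/2:
ℏ/2 = 5.273e-35 J·s

Since ΔxΔp = 1.590e-34 J·s ≥ 5.273e-35 J·s = ℏ/2,
the measurement satisfies the uncertainty principle.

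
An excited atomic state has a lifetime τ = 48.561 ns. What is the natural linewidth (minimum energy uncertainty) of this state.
6.777 neV

Using the energy-time uncertainty principle:
ΔEΔt ≥ ℏ/2

The lifetime τ represents the time uncertainty Δt.
The natural linewidth (minimum energy uncertainty) is:

ΔE = ℏ/(2τ)
ΔE = (1.055e-34 J·s) / (2 × 4.856e-08 s)
ΔE = 1.086e-27 J = 6.777 neV

This natural linewidth limits the precision of spectroscopic measurements.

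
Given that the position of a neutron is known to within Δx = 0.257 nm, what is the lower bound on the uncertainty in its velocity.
122.495 m/s

Using the Heisenberg uncertainty principle and Δp = mΔv:
ΔxΔp ≥ ℏ/2
Δx(mΔv) ≥ ℏ/2

The minimum uncertainty in velocity is:
Δv_min = ℏ/(2mΔx)
Δv_min = (1.055e-34 J·s) / (2 × 1.675e-27 kg × 2.570e-10 m)
Δv_min = 1.225e+02 m/s = 122.495 m/s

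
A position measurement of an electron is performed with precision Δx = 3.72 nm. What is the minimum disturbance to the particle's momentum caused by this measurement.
1.417 × 10^-26 kg·m/s

The uncertainty principle implies that measuring position disturbs momentum:
ΔxΔp ≥ ℏ/2

When we measure position with precision Δx, we necessarily introduce a momentum uncertainty:
Δp ≥ ℏ/(2Δx)
Δp_min = (1.055e-34 J·s) / (2 × 3.720e-09 m)
Δp_min = 1.417e-26 kg·m/s

The more precisely we measure position, the greater the momentum disturbance.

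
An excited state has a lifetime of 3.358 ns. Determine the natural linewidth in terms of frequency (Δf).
23.698 MHz

Using the energy-time uncertainty principle and E = hf:
ΔEΔt ≥ ℏ/2
hΔf·Δt ≥ ℏ/2

The minimum frequency uncertainty is:
Δf = ℏ/(2hτ) = 1/(4πτ)
Δf = 1/(4π × 3.358e-09 s)
Δf = 2.370e+07 Hz = 23.698 MHz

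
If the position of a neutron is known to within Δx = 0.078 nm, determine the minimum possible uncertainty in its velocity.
403.604 m/s

Using the Heisenberg uncertainty principle and Δp = mΔv:
ΔxΔp ≥ ℏ/2
Δx(mΔv) ≥ ℏ/2

The minimum uncertainty in velocity is:
Δv_min = ℏ/(2mΔx)
Δv_min = (1.055e-34 J·s) / (2 × 1.675e-27 kg × 7.800e-11 m)
Δv_min = 4.036e+02 m/s = 403.604 m/s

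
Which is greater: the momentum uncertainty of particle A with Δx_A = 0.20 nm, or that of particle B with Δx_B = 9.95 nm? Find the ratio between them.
Particle A has the larger minimum momentum uncertainty, by a factor of 49.75.

For each particle, the minimum momentum uncertainty is Δp_min = ℏ/(2Δx):

Particle A: Δp_A = ℏ/(2×2.000e-10 m) = 2.636e-25 kg·m/s
Particle B: Δp_B = ℏ/(2×9.950e-09 m) = 5.299e-27 kg·m/s

Ratio: Δp_A/Δp_B = 49.75

Since Δp_min ∝ 1/Δx, the particle with smaller position uncertainty (A) has larger momentum uncertainty.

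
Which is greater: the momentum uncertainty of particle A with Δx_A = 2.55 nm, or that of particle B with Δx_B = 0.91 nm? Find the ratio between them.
Particle B has the larger minimum momentum uncertainty, by a factor of 2.80.

For each particle, the minimum momentum uncertainty is Δp_min = ℏ/(2Δx):

Particle A: Δp_A = ℏ/(2×2.550e-09 m) = 2.068e-26 kg·m/s
Particle B: Δp_B = ℏ/(2×9.100e-10 m) = 5.794e-26 kg·m/s

Ratio: Δp_B/Δp_A = 2.80

Since Δp_min ∝ 1/Δx, the particle with smaller position uncertainty (B) has larger momentum uncertainty.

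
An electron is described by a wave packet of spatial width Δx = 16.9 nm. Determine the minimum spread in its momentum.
3.120 × 10^-27 kg·m/s

For a wave packet, the spatial width Δx and momentum spread Δp are related by the uncertainty principle:
ΔxΔp ≥ ℏ/2

The minimum momentum spread is:
Δp_min = ℏ/(2Δx)
Δp_min = (1.055e-34 J·s) / (2 × 1.690e-08 m)
Δp_min = 3.120e-27 kg·m/s

A wave packet cannot have both a well-defined position and well-defined momentum.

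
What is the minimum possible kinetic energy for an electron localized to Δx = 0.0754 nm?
1.675 eV

Localizing a particle requires giving it sufficient momentum uncertainty:

1. From uncertainty principle: Δp ≥ ℏ/(2Δx)
   Δp_min = (1.055e-34 J·s) / (2 × 7.540e-11 m)
   Δp_min = 6.993e-25 kg·m/s

2. This momentum uncertainty corresponds to kinetic energy:
   KE ≈ (Δp)²/(2m) = (6.993e-25)²/(2 × 9.109e-31 kg)
   KE = 2.684e-19 J = 1.675 eV

Tighter localization requires more energy.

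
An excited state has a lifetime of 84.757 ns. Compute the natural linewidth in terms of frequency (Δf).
938.890 kHz

Using the energy-time uncertainty principle and E = hf:
ΔEΔt ≥ ℏ/2
hΔf·Δt ≥ ℏ/2

The minimum frequency uncertainty is:
Δf = ℏ/(2hτ) = 1/(4πτ)
Δf = 1/(4π × 8.476e-08 s)
Δf = 9.389e+05 Hz = 938.890 kHz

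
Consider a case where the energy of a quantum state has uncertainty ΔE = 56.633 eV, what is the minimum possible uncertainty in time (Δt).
5.811 as

Using the energy-time uncertainty principle:
ΔEΔt ≥ ℏ/2

The minimum uncertainty in time is:
Δt_min = ℏ/(2ΔE)
Δt_min = (1.055e-34 J·s) / (2 × 9.074e-18 J)
Δt_min = 5.811e-18 s = 5.811 as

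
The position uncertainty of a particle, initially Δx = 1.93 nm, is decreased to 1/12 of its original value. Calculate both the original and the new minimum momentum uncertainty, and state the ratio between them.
Original Δp_min = 2.732 × 10^-26 kg·m/s; new Δp'_min = 3.278 × 10^-25 kg·m/s; ratio Δp'_min/Δp_min = 12.

From the uncertainty principle ΔxΔp ≥ ℏ/2, the minimum momentum uncertainty is Δp_min = ℏ/(2Δx).

Original (Δx = 1.93 nm = 1.930e-09 m):
Δp_min = (1.055e-34 J·s)/(2 × 1.930e-09 m) = 2.732e-26 kg·m/s

When Δx → (1/12)Δx:
Δp'_min = ℏ/(2 × (1/12)Δx) = 12 × ℏ/(2Δx) = 12 × Δp_min
Δp'_min = 12 × 2.732e-26 kg·m/s = 3.278e-25 kg·m/s

Since Δp_min ∝ 1/Δx, when Δx is decreased to 1/12 of its original value, Δp_min increases to 12 times its original value.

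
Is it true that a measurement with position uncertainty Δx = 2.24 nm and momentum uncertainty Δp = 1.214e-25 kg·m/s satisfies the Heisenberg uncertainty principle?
Yes, it satisfies the uncertainty principle.

Calculate the product ΔxΔp:
ΔxΔp = (2.240e-09 m) × (1.214e-25 kg·m/s)
ΔxΔp = 2.719e-34 J·s

Compare to the minimum allowed value ℏ/2:
ℏ/2 = 5.273e-35 J·s

Since ΔxΔp = 2.719e-34 J·s ≥ 5.273e-35 J·s = ℏ/2,
the measurement satisfies the uncertainty principle.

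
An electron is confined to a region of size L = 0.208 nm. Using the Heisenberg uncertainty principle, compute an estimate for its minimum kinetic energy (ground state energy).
220.159 meV

Using the uncertainty principle to estimate ground state energy:

1. The position uncertainty is approximately the confinement size:
   Δx ≈ L = 2.080e-10 m

2. From ΔxΔp ≥ ℏ/2, the minimum momentum uncertainty is:
   Δp ≈ ℏ/(2L) = 2.535e-25 kg·m/s

3. The kinetic energy is approximately:
   KE ≈ (Δp)²/(2m) = (2.535e-25)²/(2 × 9.109e-31 kg)
   KE ≈ 3.527e-20 J = 220.159 meV

This is an order-of-magnitude estimate of the ground state energy.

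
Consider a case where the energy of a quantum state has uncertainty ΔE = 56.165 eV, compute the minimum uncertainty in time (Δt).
5.860 as

Using the energy-time uncertainty principle:
ΔEΔt ≥ ℏ/2

The minimum uncertainty in time is:
Δt_min = ℏ/(2ΔE)
Δt_min = (1.055e-34 J·s) / (2 × 8.999e-18 J)
Δt_min = 5.860e-18 s = 5.860 as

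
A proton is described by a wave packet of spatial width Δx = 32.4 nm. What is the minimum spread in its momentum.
1.627 × 10^-27 kg·m/s

For a wave packet, the spatial width Δx and momentum spread Δp are related by the uncertainty principle:
ΔxΔp ≥ ℏ/2

The minimum momentum spread is:
Δp_min = ℏ/(2Δx)
Δp_min = (1.055e-34 J·s) / (2 × 3.240e-08 m)
Δp_min = 1.627e-27 kg·m/s

A wave packet cannot have both a well-defined position and well-defined momentum.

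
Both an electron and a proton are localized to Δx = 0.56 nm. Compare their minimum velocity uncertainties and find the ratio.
The electron has the larger minimum velocity uncertainty, by a ratio of 1836.2.

For both particles, Δp_min = ℏ/(2Δx) = 9.416e-26 kg·m/s (same for both).

The velocity uncertainty is Δv = Δp/m:
- electron: Δv = 9.416e-26 / 9.109e-31 = 1.034e+05 m/s = 103.364 km/s
- proton: Δv = 9.416e-26 / 1.673e-27 = 5.629e+01 m/s = 56.294 m/s

Ratio: 1.034e+05 / 5.629e+01 = 1836.2

The lighter particle has larger velocity uncertainty because Δv ∝ 1/m.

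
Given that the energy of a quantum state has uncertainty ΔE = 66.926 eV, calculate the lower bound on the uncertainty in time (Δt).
4.917 as

Using the energy-time uncertainty principle:
ΔEΔt ≥ ℏ/2

The minimum uncertainty in time is:
Δt_min = ℏ/(2ΔE)
Δt_min = (1.055e-34 J·s) / (2 × 1.072e-17 J)
Δt_min = 4.917e-18 s = 4.917 as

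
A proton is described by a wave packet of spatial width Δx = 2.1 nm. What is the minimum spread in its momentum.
2.511 × 10^-26 kg·m/s

For a wave packet, the spatial width Δx and momentum spread Δp are related by the uncertainty principle:
ΔxΔp ≥ ℏ/2

The minimum momentum spread is:
Δp_min = ℏ/(2Δx)
Δp_min = (1.055e-34 J·s) / (2 × 2.100e-09 m)
Δp_min = 2.511e-26 kg·m/s

A wave packet cannot have both a well-defined position and well-defined momentum.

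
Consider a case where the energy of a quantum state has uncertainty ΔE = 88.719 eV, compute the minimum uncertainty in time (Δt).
3.710 as

Using the energy-time uncertainty principle:
ΔEΔt ≥ ℏ/2

The minimum uncertainty in time is:
Δt_min = ℏ/(2ΔE)
Δt_min = (1.055e-34 J·s) / (2 × 1.421e-17 J)
Δt_min = 3.710e-18 s = 3.710 as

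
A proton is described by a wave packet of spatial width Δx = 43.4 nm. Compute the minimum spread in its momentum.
1.215 × 10^-27 kg·m/s

For a wave packet, the spatial width Δx and momentum spread Δp are related by the uncertainty principle:
ΔxΔp ≥ ℏ/2

The minimum momentum spread is:
Δp_min = ℏ/(2Δx)
Δp_min = (1.055e-34 J·s) / (2 × 4.340e-08 m)
Δp_min = 1.215e-27 kg·m/s

A wave packet cannot have both a well-defined position and well-defined momentum.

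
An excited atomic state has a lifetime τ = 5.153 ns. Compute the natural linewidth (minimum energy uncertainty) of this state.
63.867 neV

Using the energy-time uncertainty principle:
ΔEΔt ≥ ℏ/2

The lifetime τ represents the time uncertainty Δt.
The natural linewidth (minimum energy uncertainty) is:

ΔE = ℏ/(2τ)
ΔE = (1.055e-34 J·s) / (2 × 5.153e-09 s)
ΔE = 1.023e-26 J = 63.867 neV

This natural linewidth limits the precision of spectroscopic measurements.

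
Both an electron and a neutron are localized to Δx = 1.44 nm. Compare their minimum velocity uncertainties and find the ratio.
The electron has the larger minimum velocity uncertainty, by a ratio of 1838.7.

For both particles, Δp_min = ℏ/(2Δx) = 3.662e-26 kg·m/s (same for both).

The velocity uncertainty is Δv = Δp/m:
- electron: Δv = 3.662e-26 / 9.109e-31 = 4.020e+04 m/s = 40.197 km/s
- neutron: Δv = 3.662e-26 / 1.675e-27 = 2.186e+01 m/s = 21.862 m/s

Ratio: 4.020e+04 / 2.186e+01 = 1838.7

The lighter particle has larger velocity uncertainty because Δv ∝ 1/m.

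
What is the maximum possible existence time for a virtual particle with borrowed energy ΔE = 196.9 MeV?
1.671 ys

Using the energy-time uncertainty principle:
ΔEΔt ≥ ℏ/2

For a virtual particle borrowing energy ΔE, the maximum lifetime is:
Δt_max = ℏ/(2ΔE)

Converting energy:
ΔE = 196.9 MeV = 3.155e-11 J

Δt_max = (1.055e-34 J·s) / (2 × 3.155e-11 J)
Δt_max = 1.671e-24 s = 1.671 ys

Virtual particles with higher borrowed energy exist for shorter times.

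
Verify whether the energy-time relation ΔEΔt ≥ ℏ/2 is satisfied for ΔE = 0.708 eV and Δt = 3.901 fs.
Yes, it satisfies the uncertainty relation.

Calculate the product ΔEΔt:
ΔE = 0.708 eV = 1.134e-19 J
ΔEΔt = (1.134e-19 J) × (3.901e-15 s)
ΔEΔt = 4.425e-34 J·s

Compare to the minimum allowed value ℏ/2:
ℏ/2 = 5.273e-35 J·s

Since ΔEΔt = 4.425e-34 J·s ≥ 5.273e-35 J·s = ℏ/2,
this satisfies the uncertainty relation.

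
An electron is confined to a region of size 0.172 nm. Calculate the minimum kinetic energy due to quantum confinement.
321.963 meV

Using the uncertainty principle:

1. Position uncertainty: Δx ≈ 1.720e-10 m
2. Minimum momentum uncertainty: Δp = ℏ/(2Δx) = 3.066e-25 kg·m/s
3. Minimum kinetic energy:
   KE = (Δp)²/(2m) = (3.066e-25)²/(2 × 9.109e-31 kg)
   KE = 5.158e-20 J = 321.963 meV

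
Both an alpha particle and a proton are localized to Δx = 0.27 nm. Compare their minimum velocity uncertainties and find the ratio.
The proton has the larger minimum velocity uncertainty, by a ratio of 4.0.

For both particles, Δp_min = ℏ/(2Δx) = 1.953e-25 kg·m/s (same for both).

The velocity uncertainty is Δv = Δp/m:
- alpha particle: Δv = 1.953e-25 / 6.645e-27 = 2.939e+01 m/s = 29.391 m/s
- proton: Δv = 1.953e-25 / 1.673e-27 = 1.168e+02 m/s = 116.757 m/s

Ratio: 1.168e+02 / 2.939e+01 = 4.0

The lighter particle has larger velocity uncertainty because Δv ∝ 1/m.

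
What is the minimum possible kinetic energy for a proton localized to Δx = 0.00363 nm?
393.678 meV

Localizing a particle requires giving it sufficient momentum uncertainty:

1. From uncertainty principle: Δp ≥ ℏ/(2Δx)
   Δp_min = (1.055e-34 J·s) / (2 × 3.630e-12 m)
   Δp_min = 1.453e-23 kg·m/s

2. This momentum uncertainty corresponds to kinetic energy:
   KE ≈ (Δp)²/(2m) = (1.453e-23)²/(2 × 1.673e-27 kg)
   KE = 6.307e-20 J = 393.678 meV

Tighter localization requires more energy.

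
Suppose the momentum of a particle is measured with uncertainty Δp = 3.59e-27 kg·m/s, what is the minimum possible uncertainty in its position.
14.688 nm

Using the Heisenberg uncertainty principle:
ΔxΔp ≥ ℏ/2

The minimum uncertainty in position is:
Δx_min = ℏ/(2Δp)
Δx_min = (1.055e-34 J·s) / (2 × 3.590e-27 kg·m/s)
Δx_min = 1.469e-08 m = 14.688 nm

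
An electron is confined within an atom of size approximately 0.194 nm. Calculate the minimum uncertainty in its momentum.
2.718 × 10^-25 kg·m/s

Using the Heisenberg uncertainty principle:
ΔxΔp ≥ ℏ/2

With Δx ≈ L = 1.940e-10 m (the confinement size):
Δp_min = ℏ/(2Δx)
Δp_min = (1.055e-34 J·s) / (2 × 1.940e-10 m)
Δp_min = 2.718e-25 kg·m/s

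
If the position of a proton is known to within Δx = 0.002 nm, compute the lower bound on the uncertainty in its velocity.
15.762 km/s

Using the Heisenberg uncertainty principle and Δp = mΔv:
ΔxΔp ≥ ℏ/2
Δx(mΔv) ≥ ℏ/2

The minimum uncertainty in velocity is:
Δv_min = ℏ/(2mΔx)
Δv_min = (1.055e-34 J·s) / (2 × 1.673e-27 kg × 2.000e-12 m)
Δv_min = 1.576e+04 m/s = 15.762 km/s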